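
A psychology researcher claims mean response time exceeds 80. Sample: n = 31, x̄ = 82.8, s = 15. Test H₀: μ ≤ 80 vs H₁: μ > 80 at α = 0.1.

t = (82.8 - 80)/(15/√31) = 1.039, df = 30. Critical t = 1.31. Fail to reject H₀.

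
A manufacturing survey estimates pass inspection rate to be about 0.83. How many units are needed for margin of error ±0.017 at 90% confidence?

n = z²p(1-p)/E² = 1.645²×0.83×0.17/0.017² = 1321.2 → n = 1322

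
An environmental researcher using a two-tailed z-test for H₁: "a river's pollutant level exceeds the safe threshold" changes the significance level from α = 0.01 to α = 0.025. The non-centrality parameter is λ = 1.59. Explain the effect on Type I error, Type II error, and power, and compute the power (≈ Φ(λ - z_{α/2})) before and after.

Increasing α from 0.01 to 0.025:
• Type I error rate increases (α is the Type I rate by definition).
• Critical value moves from z_{α/2} = 2.576 to 2.241, so power = Φ(λ - z_{α/2}) goes from Φ(1.59 - 2.576) = 0.162 to Φ(1.59 - 2.241) = 0.258.
• Type II error rate β = 1 - power therefore decreases (0.838 → 0.742).
Appropriate when false negatives are costly — here, allowing unsafe pollution to continue.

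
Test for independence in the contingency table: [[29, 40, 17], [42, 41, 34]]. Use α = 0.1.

χ² = 3.405. df = 2, critical = 4.605. Fail to reject H₀. No evidence of dependence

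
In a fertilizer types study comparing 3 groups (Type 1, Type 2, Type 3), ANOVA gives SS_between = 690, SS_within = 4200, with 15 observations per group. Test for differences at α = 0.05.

df_between = 2, df_within = 42. F = MS_between/MS_within = 345.0/100.0 = 3.45. F_crit ≈ 3.22. Reject H₀. At least one mean differs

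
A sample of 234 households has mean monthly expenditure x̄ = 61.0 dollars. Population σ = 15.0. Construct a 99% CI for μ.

CI = x̄ ± z*(σ/√n) = 61.0 ± 2.576(15.0/√234) = 61.0 ± 2.53 = (58.47, 63.53)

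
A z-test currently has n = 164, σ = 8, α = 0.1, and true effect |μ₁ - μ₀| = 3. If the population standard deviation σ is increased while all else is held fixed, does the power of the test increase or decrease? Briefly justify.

Power decreases: a larger σ inflates the standard error σ/√n, pulling the sampling distribution under H₁ back toward the critical value.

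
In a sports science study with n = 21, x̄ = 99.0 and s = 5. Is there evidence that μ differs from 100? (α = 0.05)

t = (x̄ - μ₀)/(s/√n) = (99.0 - 100)/(5/√21) = -0.917. df = 20, critical t = ±2.086. Fail to reject H₀.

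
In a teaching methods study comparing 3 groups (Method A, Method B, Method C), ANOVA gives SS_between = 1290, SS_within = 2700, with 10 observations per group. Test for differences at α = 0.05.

df_between = 2, df_within = 27. F = MS_between/MS_within = 645.0/100.0 = 6.45. F_crit ≈ 3.354. Reject H₀. At least one mean differs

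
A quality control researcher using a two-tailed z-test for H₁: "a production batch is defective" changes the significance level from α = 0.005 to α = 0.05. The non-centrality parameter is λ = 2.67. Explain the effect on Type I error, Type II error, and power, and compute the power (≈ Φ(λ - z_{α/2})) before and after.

Increasing α from 0.005 to 0.05:
• Type I error rate increases (α is the Type I rate by definition).
• Critical value moves from z_{α/2} = 2.807 to 1.96, so power = Φ(λ - z_{α/2}) goes from Φ(2.67 - 2.807) = 0.446 to Φ(2.67 - 1.96) = 0.761.
• Type II error rate β = 1 - power therefore decreases (0.554 → 0.239).
Appropriate when false negatives are costly — here, shipping a defective batch — faulty products reach customers.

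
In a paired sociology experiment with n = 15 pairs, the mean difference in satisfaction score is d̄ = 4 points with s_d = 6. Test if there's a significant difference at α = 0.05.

t = d̄/(s_d/√n) = 4/(6/√15) = 2.582. df = 14, critical t = ±2.145. Reject H₀.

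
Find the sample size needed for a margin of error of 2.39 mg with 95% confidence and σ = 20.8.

n = (z*σ/E)² = (1.96×20.8/2.39)² = 291.0 → n = 291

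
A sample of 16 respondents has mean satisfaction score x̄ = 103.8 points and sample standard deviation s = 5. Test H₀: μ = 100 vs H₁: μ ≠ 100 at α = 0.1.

t = (x̄ - μ₀)/(s/√n) = (103.8 - 100)/(5/√16) = 3.04. df = 15, critical t = ±1.753. Reject H₀.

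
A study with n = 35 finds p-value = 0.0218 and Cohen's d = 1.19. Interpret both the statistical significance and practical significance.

Statistically significant (p = 0.0218 < 0.05). Cohen's d = 1.19 indicates a large effect size. Both statistical and practical significance should be considered.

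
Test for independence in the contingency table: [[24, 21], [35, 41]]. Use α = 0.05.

χ² = 0.6. df = 1, critical = 3.841. Fail to reject H₀. No evidence of dependence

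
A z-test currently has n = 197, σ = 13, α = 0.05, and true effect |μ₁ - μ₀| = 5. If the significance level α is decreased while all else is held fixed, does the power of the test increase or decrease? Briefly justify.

Power decreases: a smaller α raises the critical value, so less of the H₁ sampling distribution falls in the rejection region.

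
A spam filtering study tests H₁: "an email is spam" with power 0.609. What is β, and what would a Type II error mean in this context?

β = 1 - power = 1 - 0.609 = 0.391. A Type II error is failing to reject H₀ when H₀ is false (false negative) — here, failing to conclude that an email is spam when in fact it is true. Consequence: a spam email lands in the inbox.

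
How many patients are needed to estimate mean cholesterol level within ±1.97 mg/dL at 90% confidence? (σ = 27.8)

n = (z*σ/E)² = (1.645×27.8/1.97)² = 538.9 → n = 539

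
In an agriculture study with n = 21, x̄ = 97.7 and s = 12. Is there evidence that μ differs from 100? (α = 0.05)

t = (x̄ - μ₀)/(s/√n) = (97.7 - 100)/(12/√21) = -0.878. df = 20, critical t = ±2.086. Fail to reject H₀.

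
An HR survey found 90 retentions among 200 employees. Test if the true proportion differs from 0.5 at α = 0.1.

p̂ = 0.45, p₀ = 0.5. z = (p̂ - p₀)/√(p₀(1-p₀)/n) = -1.414. Critical: ±1.645. Fail to reject H₀.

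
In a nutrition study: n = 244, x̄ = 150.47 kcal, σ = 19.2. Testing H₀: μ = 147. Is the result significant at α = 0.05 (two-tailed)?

z = (150.47 - 147)/(19.2/√244) = 2.823. Since |z| > 1.96, significant at α = 0.05.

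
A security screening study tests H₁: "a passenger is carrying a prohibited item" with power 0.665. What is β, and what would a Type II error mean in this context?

β = 1 - power = 1 - 0.665 = 0.335. A Type II error is failing to reject H₀ when H₀ is false (false negative) — here, failing to conclude that a passenger is carrying a prohibited item when in fact it is true. Consequence: letting a prohibited item through — security breach.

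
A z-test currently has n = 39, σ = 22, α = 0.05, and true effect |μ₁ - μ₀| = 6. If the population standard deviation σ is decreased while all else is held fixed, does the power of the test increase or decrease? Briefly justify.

Power increases: a smaller σ shrinks the standard error σ/√n, moving the sampling distribution under H₁ further from the critical value.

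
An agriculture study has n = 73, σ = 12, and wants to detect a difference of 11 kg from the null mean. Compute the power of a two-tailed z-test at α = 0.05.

SE = σ/√n = 12/√73 = 1.404. Non-centrality λ = d/SE = 11/1.404 = 7.832. Power ≈ Φ(λ - z_{α/2}) = Φ(7.832 - 1.96) = Φ(5.872) = 1.0.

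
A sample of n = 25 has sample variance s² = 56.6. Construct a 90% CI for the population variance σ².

df = 24. χ²_{0.05} = 36.415, χ²_{0.95} = 13.848. CI for σ² = ((n-1)s²/χ²_{α/2}, (n-1)s²/χ²_{1-α/2}) = (24·56.6/36.415, 24·56.6/13.848) = (37.3, 98.09)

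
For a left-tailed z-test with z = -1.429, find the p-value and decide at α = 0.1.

p = P(Z < -1.429) = Φ(-1.429) ≈ 0.0765. Since p < 0.1, reject H₀ (significant) at α = 0.1.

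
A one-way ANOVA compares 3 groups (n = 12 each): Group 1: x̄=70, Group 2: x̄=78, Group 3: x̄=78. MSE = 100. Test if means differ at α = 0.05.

Grand mean = 75.33. SS_between = 512.0, MS_between = 256.0. F = 2.56, F_crit ≈ 3.285. Fail to reject H₀.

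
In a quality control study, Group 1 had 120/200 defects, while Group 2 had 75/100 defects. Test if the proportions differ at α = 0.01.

p̂₁ = 0.6, p̂₂ = 0.75, pooled p̂ = 0.65. z = -2.568. Critical: ±2.576. Fail to reject H₀.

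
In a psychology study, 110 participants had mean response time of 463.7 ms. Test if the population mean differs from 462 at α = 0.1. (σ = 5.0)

z = (x̄ - μ₀)/(σ/√n) = (463.7 - 462)/(5.0/√110) = 3.566. Critical value: ±1.645. Since |3.566| > 1.645, Reject H₀.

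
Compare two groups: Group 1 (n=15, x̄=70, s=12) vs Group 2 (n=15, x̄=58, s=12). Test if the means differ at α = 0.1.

Pooled sp = 12.0. t = 2.739, df = 28. Critical t = ±1.701. Reject H₀.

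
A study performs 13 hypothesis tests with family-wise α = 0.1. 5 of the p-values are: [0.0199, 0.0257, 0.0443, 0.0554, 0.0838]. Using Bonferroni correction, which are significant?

Bonferroni α = 0.1/13 = 0.00769. None of the given p-values are significant.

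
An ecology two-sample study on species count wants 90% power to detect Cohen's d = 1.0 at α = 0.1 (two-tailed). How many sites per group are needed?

z_{α/2} = 1.645, z_β = Φ⁻¹(0.9) = 1.282. For large effect (d = 1.0): n per group = 2(z_{α/2} + z_β)²/d² = 2(1.645 + 1.282)²/1.0² = 17.1 → 18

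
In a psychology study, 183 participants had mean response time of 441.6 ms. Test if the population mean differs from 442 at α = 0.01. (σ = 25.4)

z = (x̄ - μ₀)/(σ/√n) = (441.6 - 442)/(25.4/√183) = -0.213. Critical value: ±2.576. Since |-0.213| ≤ 2.576, Fail to reject H₀.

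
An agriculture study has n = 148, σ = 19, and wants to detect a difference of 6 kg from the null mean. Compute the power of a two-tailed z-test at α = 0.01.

SE = σ/√n = 19/√148 = 1.562. Non-centrality λ = d/SE = 6/1.562 = 3.842. Power ≈ Φ(λ - z_{α/2}) = Φ(3.842 - 2.576) = Φ(1.266) = 0.897.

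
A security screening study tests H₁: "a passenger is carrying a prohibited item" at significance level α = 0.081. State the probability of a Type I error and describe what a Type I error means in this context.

P(Type I error) = α = 0.081. A Type I error is rejecting H₀ when H₀ is actually true (false positive) — here, concluding that a passenger is carrying a prohibited item when in fact this is not the case. Consequence: detaining an innocent passenger — delay and inconvenience.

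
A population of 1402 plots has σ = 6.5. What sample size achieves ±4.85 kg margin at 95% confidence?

Without FPC: n₀ = (1.96×6.5/4.85)² = 6.9. With FPC: n = n₀N/(n₀+N-1) = 6.9 → n = 7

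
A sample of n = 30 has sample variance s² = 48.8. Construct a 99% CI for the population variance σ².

df = 29. χ²_{0.005} = 52.336, χ²_{0.995} = 13.121. CI for σ² = ((n-1)s²/χ²_{α/2}, (n-1)s²/χ²_{1-α/2}) = (29·48.8/52.336, 29·48.8/13.121) = (27.04, 107.86)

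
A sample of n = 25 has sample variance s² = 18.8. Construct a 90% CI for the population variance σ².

df = 24. χ²_{0.05} = 36.415, χ²_{0.95} = 13.848. CI for σ² = ((n-1)s²/χ²_{α/2}, (n-1)s²/χ²_{1-α/2}) = (24·18.8/36.415, 24·18.8/13.848) = (12.39, 32.58)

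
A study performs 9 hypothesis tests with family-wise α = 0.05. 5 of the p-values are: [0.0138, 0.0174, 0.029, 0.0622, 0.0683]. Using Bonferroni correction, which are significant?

Bonferroni α = 0.05/9 = 0.00556. None of the given p-values are significant.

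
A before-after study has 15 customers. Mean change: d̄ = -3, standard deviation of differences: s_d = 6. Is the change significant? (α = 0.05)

t = d̄/(s_d/√n) = -3/(6/√15) = -1.936. df = 14, critical t = ±2.145. Fail to reject H₀.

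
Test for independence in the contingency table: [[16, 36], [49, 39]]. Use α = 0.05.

χ² = 8.156. df = 1, critical = 3.841. Reject H₀. Variables are dependent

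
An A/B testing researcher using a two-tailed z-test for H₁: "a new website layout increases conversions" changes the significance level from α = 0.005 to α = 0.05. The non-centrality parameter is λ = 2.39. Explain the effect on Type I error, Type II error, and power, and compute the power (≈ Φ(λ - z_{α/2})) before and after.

Increasing α from 0.005 to 0.05:
• Type I error rate increases (α is the Type I rate by definition).
• Critical value moves from z_{α/2} = 2.807 to 1.96, so power = Φ(λ - z_{α/2}) goes from Φ(2.39 - 2.807) = 0.338 to Φ(2.39 - 1.96) = 0.666.
• Type II error rate β = 1 - power therefore decreases (0.662 → 0.334).
Appropriate when false negatives are costly — here, discarding a layout that would have improved conversions — lost revenue.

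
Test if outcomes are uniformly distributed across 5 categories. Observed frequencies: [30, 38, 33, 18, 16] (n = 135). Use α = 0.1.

Expected = 27 each. χ² = Σ(O-E)²/E = 13.63. df = 4, critical value = 7.779. Reject H₀.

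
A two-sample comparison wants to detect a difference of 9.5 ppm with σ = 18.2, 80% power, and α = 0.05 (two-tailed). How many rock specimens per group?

n per group = 2(z_α/2 + z_β)²σ²/d² = 2×(1.96 + 0.84)²×18.2²/9.5² = 57.5 → n = 58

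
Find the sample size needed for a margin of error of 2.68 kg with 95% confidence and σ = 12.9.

n = (z*σ/E)² = (1.96×12.9/2.68)² = 89.01 → n = 90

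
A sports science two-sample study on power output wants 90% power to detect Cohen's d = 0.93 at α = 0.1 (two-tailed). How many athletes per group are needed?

z_{α/2} = 1.645, z_β = Φ⁻¹(0.9) = 1.282. For large effect (d = 0.93): n per group = 2(z_{α/2} + z_β)²/d² = 2(1.645 + 1.282)²/0.93² = 19.8 → 20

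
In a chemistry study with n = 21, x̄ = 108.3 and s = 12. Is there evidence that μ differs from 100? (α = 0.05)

t = (x̄ - μ₀)/(s/√n) = (108.3 - 100)/(12/√21) = 3.17. df = 20, critical t = ±2.086. Reject H₀.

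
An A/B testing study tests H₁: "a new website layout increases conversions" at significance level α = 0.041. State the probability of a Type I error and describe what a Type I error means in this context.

P(Type I error) = α = 0.041. A Type I error is rejecting H₀ when H₀ is actually true (false positive) — here, concluding that a new website layout increases conversions when in fact this is not the case. Consequence: rolling out a layout that doesn't actually help — wasted engineering effort.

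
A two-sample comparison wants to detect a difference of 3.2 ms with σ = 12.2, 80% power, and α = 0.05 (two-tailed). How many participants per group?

n per group = 2(z_α/2 + z_β)²σ²/d² = 2×(1.96 + 0.84)²×12.2²/3.2² = 227.9 → n = 228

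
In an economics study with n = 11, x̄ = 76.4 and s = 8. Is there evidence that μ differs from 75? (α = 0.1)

t = (x̄ - μ₀)/(s/√n) = (76.4 - 75)/(8/√11) = 0.58. df = 10, critical t = ±1.812. Fail to reject H₀.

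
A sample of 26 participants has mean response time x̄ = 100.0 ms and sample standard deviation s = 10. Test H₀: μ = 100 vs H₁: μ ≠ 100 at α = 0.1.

t = (x̄ - μ₀)/(s/√n) = (100.0 - 100)/(10/√26) = 0.0. df = 25, critical t = ±1.708. Fail to reject H₀.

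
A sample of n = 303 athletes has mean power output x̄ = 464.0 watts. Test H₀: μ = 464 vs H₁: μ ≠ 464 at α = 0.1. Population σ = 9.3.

z = (x̄ - μ₀)/(σ/√n) = (464.0 - 464)/(9.3/√303) = 0.0. Critical value: ±1.645. Since |0.0| ≤ 1.645, Fail to reject H₀.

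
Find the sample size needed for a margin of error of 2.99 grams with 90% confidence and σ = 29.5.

n = (z*σ/E)² = (1.645×29.5/2.99)² = 263.4 → n = 264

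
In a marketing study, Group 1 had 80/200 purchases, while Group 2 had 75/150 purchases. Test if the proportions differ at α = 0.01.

p̂₁ = 0.4, p̂₂ = 0.5, pooled p̂ = 0.443. z = -1.864. Critical: ±2.576. Fail to reject H₀.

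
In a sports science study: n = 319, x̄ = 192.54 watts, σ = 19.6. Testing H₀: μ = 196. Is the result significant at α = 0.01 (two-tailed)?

z = (192.54 - 196)/(19.6/√319) = -3.153. Since |z| > 2.576, significant at α = 0.01.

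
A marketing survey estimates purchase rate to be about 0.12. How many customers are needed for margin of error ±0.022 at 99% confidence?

n = z²p(1-p)/E² = 2.576²×0.12×0.88/0.022² = 1447.8 → n = 1448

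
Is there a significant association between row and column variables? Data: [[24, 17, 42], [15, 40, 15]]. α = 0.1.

χ² = 23.21. df = 2, critical = 4.605. Reject H₀. Variables are dependent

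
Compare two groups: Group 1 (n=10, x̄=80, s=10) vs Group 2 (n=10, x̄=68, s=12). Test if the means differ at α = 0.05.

Pooled sp = 11.05. t = 2.429, df = 18. Critical t = ±2.101. Reject H₀.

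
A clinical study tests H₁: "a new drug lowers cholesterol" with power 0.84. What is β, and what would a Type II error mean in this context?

β = 1 - power = 1 - 0.84 = 0.16. A Type II error is failing to reject H₀ when H₀ is false (false negative) — here, failing to conclude that a new drug lowers cholesterol when in fact it is true. Consequence: shelving an effective drug — patients miss out on a treatment that would have helped.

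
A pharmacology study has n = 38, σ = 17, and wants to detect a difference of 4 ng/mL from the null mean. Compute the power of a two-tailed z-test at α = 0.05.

SE = σ/√n = 17/√38 = 2.758. Non-centrality λ = d/SE = 4/2.758 = 1.45. Power ≈ Φ(λ - z_{α/2}) = Φ(1.45 - 1.96) = Φ(-0.51) = 0.305.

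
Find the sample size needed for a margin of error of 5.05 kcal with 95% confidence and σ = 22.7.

n = (z*σ/E)² = (1.96×22.7/5.05)² = 77.6 → n = 78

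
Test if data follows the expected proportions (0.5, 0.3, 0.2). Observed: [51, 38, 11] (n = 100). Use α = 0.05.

Expected: [50.0, 30.0, 20.0]. χ² = 6.203. df = 2, critical = 5.991. Reject H₀.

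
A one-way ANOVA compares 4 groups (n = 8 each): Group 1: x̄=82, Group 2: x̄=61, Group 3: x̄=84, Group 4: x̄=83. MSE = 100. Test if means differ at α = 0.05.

Grand mean = 77.5. SS_between = 2920.0, MS_between = 973.33. F = 9.733, F_crit ≈ 2.947. Reject H₀.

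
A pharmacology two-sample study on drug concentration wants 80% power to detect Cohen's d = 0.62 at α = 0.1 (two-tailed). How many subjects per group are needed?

z_{α/2} = 1.645, z_β = Φ⁻¹(0.8) = 0.842. For medium effect (d = 0.62): n per group = 2(z_{α/2} + z_β)²/d² = 2(1.645 + 0.842)²/0.62² = 32.2 → 33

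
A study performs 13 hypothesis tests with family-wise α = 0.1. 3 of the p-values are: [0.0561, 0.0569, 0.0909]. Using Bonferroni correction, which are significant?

Bonferroni α = 0.1/13 = 0.00769. None of the given p-values are significant.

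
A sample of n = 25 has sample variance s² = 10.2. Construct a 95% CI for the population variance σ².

df = 24. χ²_{0.025} = 39.364, χ²_{0.975} = 12.401. CI for σ² = ((n-1)s²/χ²_{α/2}, (n-1)s²/χ²_{1-α/2}) = (24·10.2/39.364, 24·10.2/12.401) = (6.22, 19.74)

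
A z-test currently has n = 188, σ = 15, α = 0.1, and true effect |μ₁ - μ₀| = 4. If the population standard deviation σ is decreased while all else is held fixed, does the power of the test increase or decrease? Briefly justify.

Power increases: a smaller σ shrinks the standard error σ/√n, moving the sampling distribution under H₁ further from the critical value.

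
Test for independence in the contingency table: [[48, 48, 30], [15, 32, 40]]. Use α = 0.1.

χ² = 15.286. df = 2, critical = 4.605. Reject H₀. Variables are dependent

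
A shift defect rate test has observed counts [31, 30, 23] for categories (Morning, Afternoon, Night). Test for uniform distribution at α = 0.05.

Expected = 28 each. χ² = Σ(O-E)²/E = 1.357. df = 2, critical value = 5.991. Fail to reject H₀.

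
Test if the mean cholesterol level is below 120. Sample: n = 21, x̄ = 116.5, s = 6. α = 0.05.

t = (116.5 - 120)/(6/√21) = -2.673, df = 20. Critical t = -1.725. Reject H₀.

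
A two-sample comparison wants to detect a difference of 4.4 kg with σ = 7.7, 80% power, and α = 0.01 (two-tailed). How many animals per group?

n per group = 2(z_α/2 + z_β)²σ²/d² = 2×(2.576 + 0.84)²×7.7²/4.4² = 71.5 → n = 72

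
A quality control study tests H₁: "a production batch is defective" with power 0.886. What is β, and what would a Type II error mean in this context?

β = 1 - power = 1 - 0.886 = 0.114. A Type II error is failing to reject H₀ when H₀ is false (false negative) — here, failing to conclude that a production batch is defective when in fact it is true. Consequence: shipping a defective batch — faulty products reach customers.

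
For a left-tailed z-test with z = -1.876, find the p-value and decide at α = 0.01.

p = P(Z < -1.876) = Φ(-1.876) ≈ 0.0303. Since p ≥ 0.01, fail to reject H₀ (not significant) at α = 0.01.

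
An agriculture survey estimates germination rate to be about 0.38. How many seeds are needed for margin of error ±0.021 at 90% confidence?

n = z²p(1-p)/E² = 1.645²×0.38×0.62/0.021² = 1445.7 → n = 1446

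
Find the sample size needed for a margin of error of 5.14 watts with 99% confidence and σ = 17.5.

n = (z*σ/E)² = (2.576×17.5/5.14)² = 76.9 → n = 77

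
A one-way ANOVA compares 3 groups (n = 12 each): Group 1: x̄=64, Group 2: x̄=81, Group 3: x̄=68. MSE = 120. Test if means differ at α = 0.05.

Grand mean = 71.0. SS_between = 1896.0, MS_between = 948.0. F = 7.9, F_crit ≈ 3.285. Reject H₀.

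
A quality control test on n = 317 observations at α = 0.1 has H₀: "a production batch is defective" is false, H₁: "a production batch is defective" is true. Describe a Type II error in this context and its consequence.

Type II error: failing to reject H₀ when it is false — concluding that a production batch is defective is not supported when in fact it is. Consequence: shipping a defective batch — faulty products reach customers.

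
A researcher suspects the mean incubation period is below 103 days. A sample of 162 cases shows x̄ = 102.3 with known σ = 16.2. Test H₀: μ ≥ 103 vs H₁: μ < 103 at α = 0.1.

z = -0.55. Critical value: -1.28. Fail to reject H₀.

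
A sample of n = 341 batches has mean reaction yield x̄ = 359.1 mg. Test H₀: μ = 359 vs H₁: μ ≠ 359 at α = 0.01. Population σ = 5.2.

z = (x̄ - μ₀)/(σ/√n) = (359.1 - 359)/(5.2/√341) = 0.355. Critical value: ±2.576. Since |0.355| ≤ 2.576, Fail to reject H₀.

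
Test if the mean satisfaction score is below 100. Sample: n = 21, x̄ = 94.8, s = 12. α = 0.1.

t = (94.8 - 100)/(12/√21) = -1.986, df = 20. Critical t = -1.325. Reject H₀.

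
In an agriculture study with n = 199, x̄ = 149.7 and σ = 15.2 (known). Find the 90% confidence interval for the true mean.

CI = x̄ ± z*(σ/√n) = 149.7 ± 1.645(15.2/√199) = 149.7 ± 1.77 = (147.93, 151.47)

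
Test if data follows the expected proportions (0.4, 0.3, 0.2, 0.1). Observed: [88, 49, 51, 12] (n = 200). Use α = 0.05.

Expected: [80.0, 60.0, 40.0, 20.0]. χ² = 9.042. df = 3, critical = 7.815. Reject H₀.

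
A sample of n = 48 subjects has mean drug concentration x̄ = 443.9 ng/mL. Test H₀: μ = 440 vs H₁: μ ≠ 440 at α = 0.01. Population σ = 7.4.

z = (x̄ - μ₀)/(σ/√n) = (443.9 - 440)/(7.4/√48) = 3.651. Critical value: ±2.576. Since |3.651| > 2.576, Reject H₀.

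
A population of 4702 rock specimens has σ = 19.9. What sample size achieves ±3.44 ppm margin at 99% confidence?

Without FPC: n₀ = (2.576×19.9/3.44)² = 222.065. With FPC: n = n₀N/(n₀+N-1) = 212.1 → n = 213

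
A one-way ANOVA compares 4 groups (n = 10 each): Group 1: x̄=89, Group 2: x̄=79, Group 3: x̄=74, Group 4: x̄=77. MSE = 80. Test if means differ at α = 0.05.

Grand mean = 79.75. SS_between = 1267.5, MS_between = 422.5. F = 5.281, F_crit ≈ 2.866. Reject H₀.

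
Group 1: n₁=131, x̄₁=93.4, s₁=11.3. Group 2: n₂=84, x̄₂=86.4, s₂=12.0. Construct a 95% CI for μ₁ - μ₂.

Difference = 7.0. SE = √(11.3²/131 + 12.0²/84) = 1.64. CI = (3.79, 10.21)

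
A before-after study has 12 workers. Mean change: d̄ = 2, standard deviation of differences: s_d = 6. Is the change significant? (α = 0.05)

t = d̄/(s_d/√n) = 2/(6/√12) = 1.155. df = 11, critical t = ±2.201. Fail to reject H₀.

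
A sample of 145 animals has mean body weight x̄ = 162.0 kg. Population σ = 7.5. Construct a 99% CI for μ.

CI = x̄ ± z*(σ/√n) = 162.0 ± 2.576(7.5/√145) = 162.0 ± 1.6 = (160.4, 163.6)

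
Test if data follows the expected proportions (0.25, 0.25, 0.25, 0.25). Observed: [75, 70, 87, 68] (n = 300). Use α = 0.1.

Expected: [75.0, 75.0, 75.0, 75.0]. χ² = 2.907. df = 3, critical = 6.251. Fail to reject H₀.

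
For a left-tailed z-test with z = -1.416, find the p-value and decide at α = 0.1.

p = P(Z < -1.416) = Φ(-1.416) ≈ 0.0784. Since p < 0.1, reject H₀ (significant) at α = 0.1.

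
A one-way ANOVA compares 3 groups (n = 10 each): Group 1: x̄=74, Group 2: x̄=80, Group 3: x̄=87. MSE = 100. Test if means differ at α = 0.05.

Grand mean = 80.33. SS_between = 846.67, MS_between = 423.33. F = 4.233, F_crit ≈ 3.354. Reject H₀.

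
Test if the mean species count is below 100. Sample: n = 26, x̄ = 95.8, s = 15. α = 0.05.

t = (95.8 - 100)/(15/√26) = -1.428, df = 25. Critical t = -1.708. Fail to reject H₀.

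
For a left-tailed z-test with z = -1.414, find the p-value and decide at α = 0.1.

p = P(Z < -1.414) = Φ(-1.414) ≈ 0.0787. Since p < 0.1, reject H₀ (significant) at α = 0.1.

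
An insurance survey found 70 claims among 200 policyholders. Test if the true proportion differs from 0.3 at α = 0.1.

p̂ = 0.35, p₀ = 0.3. z = (p̂ - p₀)/√(p₀(1-p₀)/n) = 1.543. Critical: ±1.645. Fail to reject H₀.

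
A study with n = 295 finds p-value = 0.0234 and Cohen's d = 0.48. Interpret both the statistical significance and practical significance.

Statistically significant (p = 0.0234 < 0.05). Cohen's d = 0.48 indicates a small effect size. Both statistical and practical significance should be considered.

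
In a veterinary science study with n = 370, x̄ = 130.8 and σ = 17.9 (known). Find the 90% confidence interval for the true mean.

CI = x̄ ± z*(σ/√n) = 130.8 ± 1.645(17.9/√370) = 130.8 ± 1.53 = (129.27, 132.33)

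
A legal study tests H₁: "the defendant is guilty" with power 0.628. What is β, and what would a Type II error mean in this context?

β = 1 - power = 1 - 0.628 = 0.372. A Type II error is failing to reject H₀ when H₀ is false (false negative) — here, failing to conclude that the defendant is guilty when in fact it is true. Consequence: acquitting a guilty person.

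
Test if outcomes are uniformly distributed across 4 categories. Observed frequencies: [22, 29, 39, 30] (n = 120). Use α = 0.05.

Expected = 30 each. χ² = Σ(O-E)²/E = 4.867. df = 3, critical value = 7.815. Fail to reject H₀.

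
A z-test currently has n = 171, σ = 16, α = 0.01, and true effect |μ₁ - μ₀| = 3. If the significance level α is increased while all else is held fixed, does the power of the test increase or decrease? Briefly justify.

Power increases: a larger α lowers the critical value, so more of the H₁ sampling distribution falls in the rejection region.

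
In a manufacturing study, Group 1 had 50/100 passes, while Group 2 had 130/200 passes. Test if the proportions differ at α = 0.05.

p̂₁ = 0.5, p̂₂ = 0.65, pooled p̂ = 0.6. z = -2.5. Critical: ±1.96. Reject H₀.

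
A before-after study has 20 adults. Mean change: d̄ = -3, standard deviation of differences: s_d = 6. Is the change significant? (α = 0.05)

t = d̄/(s_d/√n) = -3/(6/√20) = -2.236. df = 19, critical t = ±2.093. Reject H₀.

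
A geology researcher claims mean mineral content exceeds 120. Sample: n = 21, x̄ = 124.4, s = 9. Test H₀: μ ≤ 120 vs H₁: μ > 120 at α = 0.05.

t = (124.4 - 120)/(9/√21) = 2.24, df = 20. Critical t = 1.725. Reject H₀.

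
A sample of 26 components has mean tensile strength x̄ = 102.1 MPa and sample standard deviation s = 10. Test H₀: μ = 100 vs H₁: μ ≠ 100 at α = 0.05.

t = (x̄ - μ₀)/(s/√n) = (102.1 - 100)/(10/√26) = 1.071. df = 25, critical t = ±2.06. Fail to reject H₀.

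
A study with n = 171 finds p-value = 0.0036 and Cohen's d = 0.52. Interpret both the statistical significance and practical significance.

Statistically significant (p = 0.0036 < 0.05). Cohen's d = 0.52 indicates a medium effect size. Both statistical and practical significance should be considered.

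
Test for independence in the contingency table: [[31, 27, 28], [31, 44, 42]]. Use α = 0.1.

χ² = 2.187. df = 2, critical = 4.605. Fail to reject H₀. No evidence of dependence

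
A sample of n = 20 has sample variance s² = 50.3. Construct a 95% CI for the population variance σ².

df = 19. χ²_{0.025} = 32.852, χ²_{0.975} = 8.907. CI for σ² = ((n-1)s²/χ²_{α/2}, (n-1)s²/χ²_{1-α/2}) = (19·50.3/32.852, 19·50.3/8.907) = (29.09, 107.3)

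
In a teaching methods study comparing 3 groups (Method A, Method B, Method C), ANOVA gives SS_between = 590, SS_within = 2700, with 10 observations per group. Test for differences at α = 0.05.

df_between = 2, df_within = 27. F = MS_between/MS_within = 295.0/100.0 = 2.95. F_crit ≈ 3.354. Fail to reject H₀.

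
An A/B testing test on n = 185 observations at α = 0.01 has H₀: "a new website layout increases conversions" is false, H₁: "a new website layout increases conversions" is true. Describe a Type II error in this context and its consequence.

Type II error: failing to reject H₀ when it is false — concluding that a new website layout increases conversions is not supported when in fact it is. Consequence: discarding a layout that would have improved conversions — lost revenue.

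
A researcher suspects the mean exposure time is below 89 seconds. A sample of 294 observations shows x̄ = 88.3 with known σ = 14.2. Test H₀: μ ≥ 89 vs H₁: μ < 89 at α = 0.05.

z = -0.845. Critical value: -1.645. Fail to reject H₀.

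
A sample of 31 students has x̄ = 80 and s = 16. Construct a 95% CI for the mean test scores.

CI = x̄ ± t*(s/√n) = 80 ± 2.042(16/√31) = (74.13, 85.87)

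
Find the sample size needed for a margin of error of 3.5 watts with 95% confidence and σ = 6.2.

n = (z*σ/E)² = (1.96×6.2/3.5)² = 12.1 → n = 13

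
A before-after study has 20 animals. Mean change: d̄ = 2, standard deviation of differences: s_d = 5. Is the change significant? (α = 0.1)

t = d̄/(s_d/√n) = 2/(5/√20) = 1.789. df = 19, critical t = ±1.729. Reject H₀.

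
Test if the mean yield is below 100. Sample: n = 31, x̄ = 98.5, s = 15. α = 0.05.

t = (98.5 - 100)/(15/√31) = -0.557, df = 30. Critical t = -1.697. Fail to reject H₀.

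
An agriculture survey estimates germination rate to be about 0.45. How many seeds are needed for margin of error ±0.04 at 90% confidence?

n = z²p(1-p)/E² = 1.645²×0.45×0.55/0.04² = 418.6 → n = 419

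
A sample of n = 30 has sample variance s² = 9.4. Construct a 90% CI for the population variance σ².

df = 29. χ²_{0.05} = 42.557, χ²_{0.95} = 17.708. CI for σ² = ((n-1)s²/χ²_{α/2}, (n-1)s²/χ²_{1-α/2}) = (29·9.4/42.557, 29·9.4/17.708) = (6.41, 15.39)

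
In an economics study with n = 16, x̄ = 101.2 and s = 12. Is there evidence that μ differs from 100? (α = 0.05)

t = (x̄ - μ₀)/(s/√n) = (101.2 - 100)/(12/√16) = 0.4. df = 15, critical t = ±2.131. Fail to reject H₀.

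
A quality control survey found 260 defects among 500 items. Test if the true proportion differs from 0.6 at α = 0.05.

p̂ = 0.52, p₀ = 0.6. z = (p̂ - p₀)/√(p₀(1-p₀)/n) = -3.651. Critical: ±1.96. Reject H₀.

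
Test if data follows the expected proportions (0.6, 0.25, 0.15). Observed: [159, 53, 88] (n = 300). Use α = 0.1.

Expected: [180.0, 75.0, 45.0]. χ² = 49.992. df = 2, critical = 4.605. Reject H₀.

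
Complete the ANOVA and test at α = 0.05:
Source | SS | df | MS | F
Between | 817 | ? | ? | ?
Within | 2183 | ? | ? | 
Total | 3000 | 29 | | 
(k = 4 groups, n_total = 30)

df_between = 3, df_within = 26. MS_between = 272.33, MS_within = 83.96. F = 3.244, F_crit ≈ 2.975. Reject H₀.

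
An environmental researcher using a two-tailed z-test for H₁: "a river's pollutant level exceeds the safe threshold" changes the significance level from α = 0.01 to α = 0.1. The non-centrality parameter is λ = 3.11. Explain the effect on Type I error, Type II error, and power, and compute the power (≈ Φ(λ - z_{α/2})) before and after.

Increasing α from 0.01 to 0.1:
• Type I error rate increases (α is the Type I rate by definition).
• Critical value moves from z_{α/2} = 2.576 to 1.645, so power = Φ(λ - z_{α/2}) goes from Φ(3.11 - 2.576) = 0.703 to Φ(3.11 - 1.645) = 0.929.
• Type II error rate β = 1 - power therefore decreases (0.297 → 0.071).
Appropriate when false negatives are costly — here, allowing unsafe pollution to continue.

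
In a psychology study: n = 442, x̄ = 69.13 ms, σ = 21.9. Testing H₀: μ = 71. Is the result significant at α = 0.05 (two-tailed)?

z = (69.13 - 71)/(21.9/√442) = -1.795. Since |z| ≤ 1.96, not significant at α = 0.05.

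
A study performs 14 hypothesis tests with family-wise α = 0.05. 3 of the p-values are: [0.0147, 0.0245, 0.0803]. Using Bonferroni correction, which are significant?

Bonferroni α = 0.05/14 = 0.00357. None of the given p-values are significant.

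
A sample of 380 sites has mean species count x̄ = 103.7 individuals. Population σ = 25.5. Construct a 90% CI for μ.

CI = x̄ ± z*(σ/√n) = 103.7 ± 1.645(25.5/√380) = 103.7 ± 2.15 = (101.55, 105.85)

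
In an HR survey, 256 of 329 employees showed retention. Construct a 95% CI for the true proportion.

p̂ = 0.778. CI = p̂ ± z*√(p̂(1-p̂)/n) = (0.733, 0.823)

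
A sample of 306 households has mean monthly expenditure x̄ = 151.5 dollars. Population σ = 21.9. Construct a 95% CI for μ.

CI = x̄ ± z*(σ/√n) = 151.5 ± 1.96(21.9/√306) = 151.5 ± 2.45 = (149.05, 153.95)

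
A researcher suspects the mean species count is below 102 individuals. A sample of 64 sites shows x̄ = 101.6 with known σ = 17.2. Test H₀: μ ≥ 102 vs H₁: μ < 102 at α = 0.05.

z = -0.186. Critical value: -1.645. Fail to reject H₀.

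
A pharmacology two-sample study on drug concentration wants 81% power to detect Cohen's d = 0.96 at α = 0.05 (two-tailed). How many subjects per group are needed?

z_{α/2} = 1.96, z_β = Φ⁻¹(0.81) = 0.878. For large effect (d = 0.96): n per group = 2(z_{α/2} + z_β)²/d² = 2(1.96 + 0.878)²/0.96² = 17.5 → 18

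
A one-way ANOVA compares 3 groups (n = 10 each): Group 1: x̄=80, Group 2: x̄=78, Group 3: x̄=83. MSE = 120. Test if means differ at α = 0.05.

Grand mean = 80.33. SS_between = 126.67, MS_between = 63.33. F = 0.528, F_crit ≈ 3.354. Fail to reject H₀.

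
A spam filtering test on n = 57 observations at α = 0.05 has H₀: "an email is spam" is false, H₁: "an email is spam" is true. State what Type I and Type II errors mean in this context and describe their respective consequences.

Type I (false positive): concluding that an email is spam when it is not — a legitimate email is sent to the spam folder and the user misses it. Type II (false negative): failing to conclude that an email is spam when it is — a spam email lands in the inbox. Which is costlier depends on domain priorities and is a judgement call rather than a statistical fact.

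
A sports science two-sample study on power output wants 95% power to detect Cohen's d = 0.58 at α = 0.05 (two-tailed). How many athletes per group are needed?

z_{α/2} = 1.96, z_β = Φ⁻¹(0.95) = 1.645. For medium effect (d = 0.58): n per group = 2(z_{α/2} + z_β)²/d² = 2(1.96 + 1.645)²/0.58² = 77.3 → 78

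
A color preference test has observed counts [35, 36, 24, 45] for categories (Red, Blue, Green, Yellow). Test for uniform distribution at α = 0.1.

Expected = 35 each. χ² = Σ(O-E)²/E = 6.343. df = 3, critical value = 6.251. Reject H₀.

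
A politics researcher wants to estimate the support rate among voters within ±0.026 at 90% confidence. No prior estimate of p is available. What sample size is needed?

Conservative approach: use p = 0.5 (maximizes p(1-p) = 0.25). n = z²(0.25)/E² = 1.645²×0.25/0.026² = 1000.7 → n = 1001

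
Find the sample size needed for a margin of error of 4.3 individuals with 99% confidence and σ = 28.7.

n = (z*σ/E)² = (2.576×28.7/4.3)² = 295.6 → n = 296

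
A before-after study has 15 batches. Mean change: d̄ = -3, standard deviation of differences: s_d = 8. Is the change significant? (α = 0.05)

t = d̄/(s_d/√n) = -3/(8/√15) = -1.452. df = 14, critical t = ±2.145. Fail to reject H₀.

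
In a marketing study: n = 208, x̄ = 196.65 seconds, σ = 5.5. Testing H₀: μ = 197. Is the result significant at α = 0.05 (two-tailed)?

z = (196.65 - 197)/(5.5/√208) = -0.918. Since |z| ≤ 1.96, not significant at α = 0.05.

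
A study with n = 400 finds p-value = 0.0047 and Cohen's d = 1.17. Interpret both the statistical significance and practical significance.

Statistically significant (p = 0.0047 < 0.05). Cohen's d = 1.17 indicates a large effect size. Both statistical and practical significance should be considered.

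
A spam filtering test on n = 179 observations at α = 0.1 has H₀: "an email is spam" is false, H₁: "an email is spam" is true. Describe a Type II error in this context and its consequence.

Type II error: failing to reject H₀ when it is false — concluding that an email is spam is not supported when in fact it is. Consequence: a spam email lands in the inbox.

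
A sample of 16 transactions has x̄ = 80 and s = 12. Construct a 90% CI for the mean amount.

CI = x̄ ± t*(s/√n) = 80 ± 1.753(12/√16) = (74.74, 85.26)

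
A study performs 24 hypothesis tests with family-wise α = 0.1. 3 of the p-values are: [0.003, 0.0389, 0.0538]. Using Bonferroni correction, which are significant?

Bonferroni α = 0.1/24 = 0.00417. Significant p-values: [0.003]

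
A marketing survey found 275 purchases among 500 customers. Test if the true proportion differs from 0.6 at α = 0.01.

p̂ = 0.55, p₀ = 0.6. z = (p̂ - p₀)/√(p₀(1-p₀)/n) = -2.282. Critical: ±2.576. Fail to reject H₀.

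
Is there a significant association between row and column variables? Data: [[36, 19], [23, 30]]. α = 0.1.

χ² = 5.299. df = 1, critical = 2.706. Reject H₀. Variables are dependent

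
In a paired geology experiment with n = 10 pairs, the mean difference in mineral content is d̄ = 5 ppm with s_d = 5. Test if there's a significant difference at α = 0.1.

t = d̄/(s_d/√n) = 5/(5/√10) = 3.162. df = 9, critical t = ±1.833. Reject H₀.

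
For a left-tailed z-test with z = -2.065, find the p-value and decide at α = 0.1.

p = P(Z < -2.065) = Φ(-2.065) ≈ 0.0195. Since p < 0.1, reject H₀ (significant) at α = 0.1.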